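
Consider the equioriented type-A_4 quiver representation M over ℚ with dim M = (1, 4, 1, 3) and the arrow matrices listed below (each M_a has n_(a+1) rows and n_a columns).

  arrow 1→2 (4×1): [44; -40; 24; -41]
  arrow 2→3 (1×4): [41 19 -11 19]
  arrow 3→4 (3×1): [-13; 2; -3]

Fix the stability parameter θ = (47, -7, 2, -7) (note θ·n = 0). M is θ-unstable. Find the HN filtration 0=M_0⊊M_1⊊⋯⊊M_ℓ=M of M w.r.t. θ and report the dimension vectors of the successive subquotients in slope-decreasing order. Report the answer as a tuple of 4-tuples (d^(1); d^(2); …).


Barcode: M ≅ I[1,4], I[2,2]^3, I[4,4]^2. HN layers by μ_θ (2 steps, strictly decreasing):
  μ^(1)=35/4; μ^(2)=-7

((1, 1, 1, 1); (0, 3, 0, 2))


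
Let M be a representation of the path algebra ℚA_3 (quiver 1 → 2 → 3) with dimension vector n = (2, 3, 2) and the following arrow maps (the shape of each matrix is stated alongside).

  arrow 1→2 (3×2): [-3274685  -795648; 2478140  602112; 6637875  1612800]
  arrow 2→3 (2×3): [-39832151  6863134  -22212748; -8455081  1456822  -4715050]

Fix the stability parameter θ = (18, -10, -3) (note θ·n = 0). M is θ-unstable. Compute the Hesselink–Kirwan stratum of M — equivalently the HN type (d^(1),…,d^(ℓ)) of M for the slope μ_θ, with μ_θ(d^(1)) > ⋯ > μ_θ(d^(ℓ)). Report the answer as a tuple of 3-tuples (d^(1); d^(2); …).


Barcode: M ≅ I[1,1], I[1,3], I[2,2], I[2,3]. HN layers by μ_θ (4 steps, strictly decreasing):
  μ^(1)=18; μ^(2)=5/3; μ^(3)=-3; μ^(4)=-10

((1, 0, 0); (1, 1, 1); (0, 0, 1); (0, 2, 0))


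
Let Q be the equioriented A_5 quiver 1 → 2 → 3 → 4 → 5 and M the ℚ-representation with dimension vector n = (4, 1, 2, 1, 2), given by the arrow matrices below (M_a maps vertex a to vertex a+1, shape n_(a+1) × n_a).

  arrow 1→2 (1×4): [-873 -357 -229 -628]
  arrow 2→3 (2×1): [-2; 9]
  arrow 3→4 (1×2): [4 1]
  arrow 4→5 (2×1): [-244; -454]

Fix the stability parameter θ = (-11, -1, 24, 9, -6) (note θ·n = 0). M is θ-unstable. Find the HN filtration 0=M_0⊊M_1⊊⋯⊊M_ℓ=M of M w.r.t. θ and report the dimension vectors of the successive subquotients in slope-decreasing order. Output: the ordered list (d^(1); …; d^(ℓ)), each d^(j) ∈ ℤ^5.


Via rank(M_{q-1}∘⋯∘M_p): M ≅ I[1,1]^3, I[1,5], I[3,3], I[5,5].
μ_θ-semistable layers: μ^(1)=24; μ^(2)=9; μ^(3)=-1; μ^(4)=-6; μ^(5)=-11

((0, 0, 1, 0, 0); (0, 0, 1, 1, 1); (0, 1, 0, 0, 0); (0, 0, 0, 0, 1); (4, 0, 0, 0, 0))


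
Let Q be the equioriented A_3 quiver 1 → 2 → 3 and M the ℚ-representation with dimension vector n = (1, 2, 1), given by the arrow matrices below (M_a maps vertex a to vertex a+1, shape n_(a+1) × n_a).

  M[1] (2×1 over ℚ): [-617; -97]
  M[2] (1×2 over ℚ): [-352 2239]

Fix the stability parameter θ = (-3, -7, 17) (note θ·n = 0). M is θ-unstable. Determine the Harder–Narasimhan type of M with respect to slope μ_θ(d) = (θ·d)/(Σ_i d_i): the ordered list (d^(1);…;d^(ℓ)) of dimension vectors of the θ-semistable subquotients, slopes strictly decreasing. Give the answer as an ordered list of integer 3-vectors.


Interval decomposition of M: I[1,3], I[2,2].
HN type (ℓ=3): μ^(1)=17; μ^(2)=-5; μ^(3)=-7

((0, 0, 1); (1, 1, 0); (0, 1, 0))


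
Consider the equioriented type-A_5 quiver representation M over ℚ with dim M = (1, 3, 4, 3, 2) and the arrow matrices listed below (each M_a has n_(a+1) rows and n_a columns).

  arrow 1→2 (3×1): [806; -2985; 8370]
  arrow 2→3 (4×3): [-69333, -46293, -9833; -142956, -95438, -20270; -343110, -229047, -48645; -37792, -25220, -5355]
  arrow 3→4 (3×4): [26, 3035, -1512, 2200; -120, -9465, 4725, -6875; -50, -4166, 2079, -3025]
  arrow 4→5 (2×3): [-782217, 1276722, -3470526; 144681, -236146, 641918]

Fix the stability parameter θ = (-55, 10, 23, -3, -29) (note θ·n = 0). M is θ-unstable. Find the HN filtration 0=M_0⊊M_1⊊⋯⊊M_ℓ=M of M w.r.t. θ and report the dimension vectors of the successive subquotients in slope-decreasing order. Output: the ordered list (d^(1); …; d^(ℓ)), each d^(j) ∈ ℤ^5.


Interval decomposition of M: I[1,4], I[2,3], I[2,5], I[3,3], I[4,4], I[5,5].
HN type (ℓ=6): μ^(1)=23; μ^(2)=10; μ^(3)=1/4; μ^(4)=-3; μ^(5)=-29; μ^(6)=-55

((0, 0, 2, 0, 0); (0, 2, 1, 1, 0); (0, 1, 1, 1, 1); (0, 0, 0, 1, 0); (0, 0, 0, 0, 1); (1, 0, 0, 0, 0))


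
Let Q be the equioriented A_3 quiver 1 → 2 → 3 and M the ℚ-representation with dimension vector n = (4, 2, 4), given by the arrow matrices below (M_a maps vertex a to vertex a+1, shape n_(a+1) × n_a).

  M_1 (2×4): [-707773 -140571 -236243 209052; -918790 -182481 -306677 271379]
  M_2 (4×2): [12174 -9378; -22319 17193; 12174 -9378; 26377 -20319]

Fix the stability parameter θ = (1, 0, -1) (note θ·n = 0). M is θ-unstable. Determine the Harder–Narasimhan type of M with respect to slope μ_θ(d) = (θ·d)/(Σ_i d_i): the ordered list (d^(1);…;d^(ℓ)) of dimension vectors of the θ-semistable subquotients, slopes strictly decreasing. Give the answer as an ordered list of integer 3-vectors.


Barcode: M ≅ I[1,1]^2, I[1,2], I[1,3], I[3,3]^3. HN layers by μ_θ (4 steps, strictly decreasing):
  μ^(1)=1; μ^(2)=1/2; μ^(3)=0; μ^(4)=-1

((2, 0, 0); (1, 1, 0); (1, 1, 1); (0, 0, 3))


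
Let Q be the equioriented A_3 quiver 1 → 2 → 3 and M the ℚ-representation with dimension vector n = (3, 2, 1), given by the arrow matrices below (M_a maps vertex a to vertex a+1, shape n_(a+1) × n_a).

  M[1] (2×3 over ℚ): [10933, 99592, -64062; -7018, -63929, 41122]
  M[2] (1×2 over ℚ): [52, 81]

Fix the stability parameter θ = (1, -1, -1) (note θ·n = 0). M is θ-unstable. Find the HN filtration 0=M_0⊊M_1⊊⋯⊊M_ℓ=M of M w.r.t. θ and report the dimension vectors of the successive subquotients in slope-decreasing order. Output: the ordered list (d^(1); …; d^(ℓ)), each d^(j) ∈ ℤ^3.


Interval decomposition of M: I[1,1], I[1,2], I[1,3].
HN type (ℓ=3): μ^(1)=1; μ^(2)=0; μ^(3)=-1/3

((1, 0, 0); (1, 1, 0); (1, 1, 1))


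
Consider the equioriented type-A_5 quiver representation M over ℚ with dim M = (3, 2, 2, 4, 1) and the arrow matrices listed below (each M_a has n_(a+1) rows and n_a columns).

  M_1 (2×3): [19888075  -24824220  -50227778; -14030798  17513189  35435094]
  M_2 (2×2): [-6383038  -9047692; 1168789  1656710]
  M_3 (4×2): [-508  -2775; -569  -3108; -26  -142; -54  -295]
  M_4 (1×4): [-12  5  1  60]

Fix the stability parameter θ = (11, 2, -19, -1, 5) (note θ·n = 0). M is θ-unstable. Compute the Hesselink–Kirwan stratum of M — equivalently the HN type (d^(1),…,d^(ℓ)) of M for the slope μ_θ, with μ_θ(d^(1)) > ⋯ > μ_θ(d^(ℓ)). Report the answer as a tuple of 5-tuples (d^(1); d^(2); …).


Via rank(M_{q-1}∘⋯∘M_p): M ≅ I[1,1], I[1,4], I[1,5], I[4,4]^2.
μ_θ-semistable layers: μ^(1)=11; μ^(2)=5; μ^(3)=-1; μ^(4)=-2

((1, 0, 0, 0, 0); (0, 0, 0, 0, 1); (0, 0, 0, 4, 0); (2, 2, 2, 0, 0))


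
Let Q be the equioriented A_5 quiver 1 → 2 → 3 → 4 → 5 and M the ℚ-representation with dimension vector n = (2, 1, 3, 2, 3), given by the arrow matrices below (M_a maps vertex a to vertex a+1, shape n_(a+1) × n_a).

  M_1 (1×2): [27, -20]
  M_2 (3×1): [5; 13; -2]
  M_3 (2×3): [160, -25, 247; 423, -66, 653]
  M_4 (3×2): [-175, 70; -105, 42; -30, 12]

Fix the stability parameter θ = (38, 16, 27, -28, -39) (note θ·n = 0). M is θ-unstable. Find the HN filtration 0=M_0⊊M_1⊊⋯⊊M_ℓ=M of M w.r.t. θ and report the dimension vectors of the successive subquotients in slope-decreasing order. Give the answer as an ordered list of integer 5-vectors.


Barcode: M ≅ I[1,1], I[1,5], I[3,3], I[3,4], I[5,5]^2. HN layers by μ_θ (5 steps, strictly decreasing):
  μ^(1)=38; μ^(2)=27; μ^(3)=14/5; μ^(4)=-1/2; μ^(5)=-39

((1, 0, 0, 0, 0); (0, 0, 1, 0, 0); (1, 1, 1, 1, 1); (0, 0, 1, 1, 0); (0, 0, 0, 0, 2))


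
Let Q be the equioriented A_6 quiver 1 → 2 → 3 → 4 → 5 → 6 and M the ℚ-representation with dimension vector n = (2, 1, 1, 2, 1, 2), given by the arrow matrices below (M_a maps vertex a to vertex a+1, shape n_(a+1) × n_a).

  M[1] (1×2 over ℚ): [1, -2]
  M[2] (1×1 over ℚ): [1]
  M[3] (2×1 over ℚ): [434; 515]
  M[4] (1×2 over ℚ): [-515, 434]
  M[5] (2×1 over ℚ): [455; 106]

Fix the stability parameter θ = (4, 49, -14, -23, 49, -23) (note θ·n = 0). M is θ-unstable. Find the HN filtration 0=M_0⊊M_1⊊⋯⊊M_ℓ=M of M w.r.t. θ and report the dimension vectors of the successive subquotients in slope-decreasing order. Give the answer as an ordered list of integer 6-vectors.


Via rank(M_{q-1}∘⋯∘M_p): M ≅ I[1,1], I[1,4], I[4,6], I[6,6].
μ_θ-semistable layers: μ^(1)=13; μ^(2)=4; μ^(3)=-23

((0, 0, 0, 0, 1, 1); (2, 1, 1, 1, 0, 0); (0, 0, 0, 1, 0, 1))


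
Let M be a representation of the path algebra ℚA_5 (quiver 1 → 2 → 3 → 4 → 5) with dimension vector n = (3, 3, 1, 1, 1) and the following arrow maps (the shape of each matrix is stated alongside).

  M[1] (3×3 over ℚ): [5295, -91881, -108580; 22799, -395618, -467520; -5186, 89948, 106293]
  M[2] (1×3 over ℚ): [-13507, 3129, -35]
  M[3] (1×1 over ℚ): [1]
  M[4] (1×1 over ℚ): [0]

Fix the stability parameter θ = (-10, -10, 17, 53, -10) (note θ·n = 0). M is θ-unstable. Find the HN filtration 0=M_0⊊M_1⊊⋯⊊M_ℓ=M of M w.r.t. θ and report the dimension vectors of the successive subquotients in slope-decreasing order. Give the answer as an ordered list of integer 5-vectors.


Barcode: M ≅ I[1,2]^2, I[1,4], I[5,5]. HN layers by μ_θ (3 steps, strictly decreasing):
  μ^(1)=53; μ^(2)=17; μ^(3)=-10

((0, 0, 0, 1, 0); (0, 0, 1, 0, 0); (3, 3, 0, 0, 1))


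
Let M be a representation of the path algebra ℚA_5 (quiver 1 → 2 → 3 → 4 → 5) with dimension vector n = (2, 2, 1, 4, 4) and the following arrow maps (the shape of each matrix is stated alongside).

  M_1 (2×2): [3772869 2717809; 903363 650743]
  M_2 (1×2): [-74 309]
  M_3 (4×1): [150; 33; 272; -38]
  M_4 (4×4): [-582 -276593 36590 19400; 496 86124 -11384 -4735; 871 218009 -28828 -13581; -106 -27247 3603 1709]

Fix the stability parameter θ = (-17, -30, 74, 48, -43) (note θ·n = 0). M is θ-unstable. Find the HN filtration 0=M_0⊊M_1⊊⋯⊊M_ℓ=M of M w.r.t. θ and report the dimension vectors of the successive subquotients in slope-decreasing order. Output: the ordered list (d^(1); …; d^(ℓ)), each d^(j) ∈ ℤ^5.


Interval decomposition of M: I[1,1], I[1,5], I[2,2], I[4,5]^3.
HN type (ℓ=5): μ^(1)=79/3; μ^(2)=5/2; μ^(3)=-17; μ^(4)=-47/2; μ^(5)=-30

((0, 0, 1, 1, 1); (0, 0, 0, 3, 3); (1, 0, 0, 0, 0); (1, 1, 0, 0, 0); (0, 1, 0, 0, 0))


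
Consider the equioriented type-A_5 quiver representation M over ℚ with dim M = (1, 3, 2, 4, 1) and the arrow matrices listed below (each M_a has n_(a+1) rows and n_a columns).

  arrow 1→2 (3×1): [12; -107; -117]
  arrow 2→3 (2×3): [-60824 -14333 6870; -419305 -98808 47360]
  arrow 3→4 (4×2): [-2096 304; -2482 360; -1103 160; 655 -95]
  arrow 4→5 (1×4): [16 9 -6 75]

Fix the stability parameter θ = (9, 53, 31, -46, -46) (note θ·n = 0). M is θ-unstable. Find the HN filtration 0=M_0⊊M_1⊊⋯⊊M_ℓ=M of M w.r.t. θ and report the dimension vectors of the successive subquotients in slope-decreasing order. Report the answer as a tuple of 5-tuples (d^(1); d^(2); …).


Barcode: M ≅ I[1,5], I[2,2], I[2,4], I[4,4]^2. HN layers by μ_θ (4 steps, strictly decreasing):
  μ^(1)=53; μ^(2)=38/3; μ^(3)=1/5; μ^(4)=-46

((0, 1, 0, 0, 0); (0, 1, 1, 1, 0); (1, 1, 1, 1, 1); (0, 0, 0, 2, 0))


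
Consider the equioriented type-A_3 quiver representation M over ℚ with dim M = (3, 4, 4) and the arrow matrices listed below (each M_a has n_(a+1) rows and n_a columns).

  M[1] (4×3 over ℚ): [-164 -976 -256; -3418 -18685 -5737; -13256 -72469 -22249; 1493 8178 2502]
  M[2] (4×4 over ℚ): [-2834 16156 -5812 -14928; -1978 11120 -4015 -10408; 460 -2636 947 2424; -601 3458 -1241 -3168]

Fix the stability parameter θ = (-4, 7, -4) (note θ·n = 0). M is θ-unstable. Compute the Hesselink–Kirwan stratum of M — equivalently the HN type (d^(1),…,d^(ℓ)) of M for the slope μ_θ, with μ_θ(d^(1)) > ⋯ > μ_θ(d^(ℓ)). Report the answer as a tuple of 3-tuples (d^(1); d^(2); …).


Barcode: M ≅ I[1,1], I[1,2], I[1,3], I[2,2], I[2,3], I[3,3]^2. HN layers by μ_θ (3 steps, strictly decreasing):
  μ^(1)=7; μ^(2)=3/2; μ^(3)=-4

((0, 2, 0); (0, 2, 2); (3, 0, 2))


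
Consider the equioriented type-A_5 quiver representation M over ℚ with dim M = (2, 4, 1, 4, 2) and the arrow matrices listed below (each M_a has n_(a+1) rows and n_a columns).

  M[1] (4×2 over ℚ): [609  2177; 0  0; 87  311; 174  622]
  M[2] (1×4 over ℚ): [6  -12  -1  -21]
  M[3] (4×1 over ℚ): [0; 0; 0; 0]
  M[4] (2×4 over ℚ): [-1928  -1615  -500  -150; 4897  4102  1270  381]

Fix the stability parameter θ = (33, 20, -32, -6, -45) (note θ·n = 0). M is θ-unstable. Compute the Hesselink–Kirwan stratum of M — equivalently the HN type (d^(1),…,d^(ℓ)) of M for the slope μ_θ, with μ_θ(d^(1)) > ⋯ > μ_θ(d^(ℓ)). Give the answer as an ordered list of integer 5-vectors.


Barcode: M ≅ I[1,1], I[1,3], I[2,2]^3, I[4,4]^2, I[4,5]^2. HN layers by μ_θ (5 steps, strictly decreasing):
  μ^(1)=33; μ^(2)=20; μ^(3)=7; μ^(4)=-6; μ^(5)=-51/2

((1, 0, 0, 0, 0); (0, 3, 0, 0, 0); (1, 1, 1, 0, 0); (0, 0, 0, 2, 0); (0, 0, 0, 2, 2))


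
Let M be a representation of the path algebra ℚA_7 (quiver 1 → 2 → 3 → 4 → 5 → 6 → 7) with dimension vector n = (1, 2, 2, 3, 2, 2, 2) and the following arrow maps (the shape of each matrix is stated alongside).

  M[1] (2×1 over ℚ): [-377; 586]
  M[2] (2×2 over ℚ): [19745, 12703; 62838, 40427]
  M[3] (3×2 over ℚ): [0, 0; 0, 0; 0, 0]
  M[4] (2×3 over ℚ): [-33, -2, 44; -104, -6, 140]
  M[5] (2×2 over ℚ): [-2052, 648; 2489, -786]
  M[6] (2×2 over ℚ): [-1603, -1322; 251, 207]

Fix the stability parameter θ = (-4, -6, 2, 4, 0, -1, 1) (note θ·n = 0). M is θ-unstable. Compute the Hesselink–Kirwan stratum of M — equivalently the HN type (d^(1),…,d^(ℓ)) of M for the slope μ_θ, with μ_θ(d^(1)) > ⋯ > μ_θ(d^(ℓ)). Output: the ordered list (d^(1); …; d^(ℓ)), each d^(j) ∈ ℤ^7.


Interval decomposition of M: I[1,3], I[2,3], I[4,4], I[4,5], I[4,7], I[6,7].
HN type (ℓ=6): μ^(1)=4; μ^(2)=2; μ^(3)=1; μ^(4)=-1; μ^(5)=-5; μ^(6)=-6

((0, 0, 0, 1, 0, 0, 0); (0, 0, 2, 1, 1, 0, 0); (0, 0, 0, 1, 1, 1, 2); (0, 0, 0, 0, 0, 1, 0); (1, 1, 0, 0, 0, 0, 0); (0, 1, 0, 0, 0, 0, 0))


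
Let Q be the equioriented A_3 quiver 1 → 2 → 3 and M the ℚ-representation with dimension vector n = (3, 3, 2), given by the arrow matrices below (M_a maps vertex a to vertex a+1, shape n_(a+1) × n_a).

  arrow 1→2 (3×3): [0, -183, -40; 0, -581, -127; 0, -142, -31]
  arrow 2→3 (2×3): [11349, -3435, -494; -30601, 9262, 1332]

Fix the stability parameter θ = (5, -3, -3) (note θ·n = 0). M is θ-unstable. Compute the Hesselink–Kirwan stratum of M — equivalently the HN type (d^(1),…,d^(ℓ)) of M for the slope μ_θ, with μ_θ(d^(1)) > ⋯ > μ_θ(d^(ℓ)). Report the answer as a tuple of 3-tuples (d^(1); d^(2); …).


Interval decomposition of M: I[1,1], I[1,3]^2, I[2,2].
HN type (ℓ=3): μ^(1)=5; μ^(2)=-1/3; μ^(3)=-3

((1, 0, 0); (2, 2, 2); (0, 1, 0))


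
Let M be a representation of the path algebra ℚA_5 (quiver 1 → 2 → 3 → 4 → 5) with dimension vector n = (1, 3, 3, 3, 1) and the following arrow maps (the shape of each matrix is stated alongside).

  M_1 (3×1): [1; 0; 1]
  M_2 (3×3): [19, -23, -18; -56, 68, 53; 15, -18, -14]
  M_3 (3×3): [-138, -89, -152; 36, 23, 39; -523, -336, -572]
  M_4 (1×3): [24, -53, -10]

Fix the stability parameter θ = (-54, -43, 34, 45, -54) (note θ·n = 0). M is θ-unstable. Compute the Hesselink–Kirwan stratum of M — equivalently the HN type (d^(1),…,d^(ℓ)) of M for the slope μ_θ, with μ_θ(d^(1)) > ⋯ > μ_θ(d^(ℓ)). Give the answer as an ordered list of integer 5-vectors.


Via rank(M_{q-1}∘⋯∘M_p): M ≅ I[1,4], I[2,4], I[2,5].
μ_θ-semistable layers: μ^(1)=45; μ^(2)=34; μ^(3)=25/3; μ^(4)=-43; μ^(5)=-54

((0, 0, 0, 2, 0); (0, 0, 2, 0, 0); (0, 0, 1, 1, 1); (0, 3, 0, 0, 0); (1, 0, 0, 0, 0))


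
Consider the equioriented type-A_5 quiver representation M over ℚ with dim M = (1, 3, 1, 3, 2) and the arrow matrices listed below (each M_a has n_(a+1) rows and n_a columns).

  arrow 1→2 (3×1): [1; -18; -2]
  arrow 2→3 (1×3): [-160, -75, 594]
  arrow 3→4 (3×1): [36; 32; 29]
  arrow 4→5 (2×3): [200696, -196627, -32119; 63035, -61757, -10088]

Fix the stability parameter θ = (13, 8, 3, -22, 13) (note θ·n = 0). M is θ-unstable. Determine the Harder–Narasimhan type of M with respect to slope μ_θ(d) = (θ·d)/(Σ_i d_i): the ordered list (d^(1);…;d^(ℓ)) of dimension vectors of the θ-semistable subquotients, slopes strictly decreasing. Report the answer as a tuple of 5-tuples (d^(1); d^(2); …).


Interval decomposition of M: I[1,5], I[2,2]^2, I[4,4], I[4,5].
HN type (ℓ=4): μ^(1)=13; μ^(2)=8; μ^(3)=1/2; μ^(4)=-22

((0, 0, 0, 0, 2); (0, 2, 0, 0, 0); (1, 1, 1, 1, 0); (0, 0, 0, 2, 0))


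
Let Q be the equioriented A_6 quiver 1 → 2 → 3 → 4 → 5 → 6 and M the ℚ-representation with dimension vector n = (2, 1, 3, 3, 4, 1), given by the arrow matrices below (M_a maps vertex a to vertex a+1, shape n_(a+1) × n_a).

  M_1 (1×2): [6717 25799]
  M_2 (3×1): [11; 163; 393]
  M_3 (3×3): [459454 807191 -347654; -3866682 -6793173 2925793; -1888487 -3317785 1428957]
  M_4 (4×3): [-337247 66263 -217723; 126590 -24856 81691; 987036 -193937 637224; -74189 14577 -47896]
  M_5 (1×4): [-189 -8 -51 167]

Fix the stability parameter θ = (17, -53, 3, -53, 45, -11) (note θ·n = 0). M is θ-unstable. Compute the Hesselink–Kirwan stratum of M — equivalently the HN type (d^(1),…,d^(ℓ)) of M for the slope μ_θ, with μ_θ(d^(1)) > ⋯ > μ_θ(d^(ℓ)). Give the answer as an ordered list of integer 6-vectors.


Via rank(M_{q-1}∘⋯∘M_p): M ≅ I[1,1], I[1,6], I[3,5]^2, I[5,5].
μ_θ-semistable layers: μ^(1)=45; μ^(2)=17; μ^(3)=-43/2; μ^(4)=-25

((0, 0, 0, 0, 3, 0); (1, 0, 0, 0, 1, 1); (1, 1, 1, 1, 0, 0); (0, 0, 2, 2, 0, 0))


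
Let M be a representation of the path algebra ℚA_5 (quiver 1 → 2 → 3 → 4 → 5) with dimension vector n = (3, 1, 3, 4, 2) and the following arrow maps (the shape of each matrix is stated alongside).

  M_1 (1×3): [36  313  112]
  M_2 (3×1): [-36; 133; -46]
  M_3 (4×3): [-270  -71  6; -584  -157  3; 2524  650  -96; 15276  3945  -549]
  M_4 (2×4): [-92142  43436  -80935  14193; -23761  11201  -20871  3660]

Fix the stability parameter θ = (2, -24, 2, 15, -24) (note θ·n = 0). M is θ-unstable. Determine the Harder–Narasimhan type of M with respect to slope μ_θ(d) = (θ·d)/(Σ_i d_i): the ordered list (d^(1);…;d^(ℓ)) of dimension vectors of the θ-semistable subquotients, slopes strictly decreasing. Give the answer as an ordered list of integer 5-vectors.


Barcode: M ≅ I[1,1]^2, I[1,5], I[3,3], I[3,5], I[4,4]^2. HN layers by μ_θ (4 steps, strictly decreasing):
  μ^(1)=15; μ^(2)=2; μ^(3)=-7/3; μ^(4)=-11

((0, 0, 0, 2, 0); (2, 0, 1, 0, 0); (0, 0, 2, 2, 2); (1, 1, 0, 0, 0))


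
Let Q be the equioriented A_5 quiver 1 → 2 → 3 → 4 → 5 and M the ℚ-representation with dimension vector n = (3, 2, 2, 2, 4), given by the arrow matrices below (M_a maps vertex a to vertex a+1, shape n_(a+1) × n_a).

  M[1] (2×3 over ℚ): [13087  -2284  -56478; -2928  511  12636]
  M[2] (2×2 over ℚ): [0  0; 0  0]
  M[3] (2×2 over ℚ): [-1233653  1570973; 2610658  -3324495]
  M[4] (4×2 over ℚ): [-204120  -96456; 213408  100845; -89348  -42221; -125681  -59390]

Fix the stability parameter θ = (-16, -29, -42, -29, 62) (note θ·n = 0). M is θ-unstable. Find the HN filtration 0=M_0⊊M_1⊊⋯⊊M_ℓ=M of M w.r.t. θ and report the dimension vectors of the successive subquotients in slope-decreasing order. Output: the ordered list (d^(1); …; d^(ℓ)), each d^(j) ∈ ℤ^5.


Via rank(M_{q-1}∘⋯∘M_p): M ≅ I[1,1], I[1,2]^2, I[3,5]^2, I[5,5]^2.
μ_θ-semistable layers: μ^(1)=62; μ^(2)=-16; μ^(3)=-45/2; μ^(4)=-29; μ^(5)=-42

((0, 0, 0, 0, 4); (1, 0, 0, 0, 0); (2, 2, 0, 0, 0); (0, 0, 0, 2, 0); (0, 0, 2, 0, 0))


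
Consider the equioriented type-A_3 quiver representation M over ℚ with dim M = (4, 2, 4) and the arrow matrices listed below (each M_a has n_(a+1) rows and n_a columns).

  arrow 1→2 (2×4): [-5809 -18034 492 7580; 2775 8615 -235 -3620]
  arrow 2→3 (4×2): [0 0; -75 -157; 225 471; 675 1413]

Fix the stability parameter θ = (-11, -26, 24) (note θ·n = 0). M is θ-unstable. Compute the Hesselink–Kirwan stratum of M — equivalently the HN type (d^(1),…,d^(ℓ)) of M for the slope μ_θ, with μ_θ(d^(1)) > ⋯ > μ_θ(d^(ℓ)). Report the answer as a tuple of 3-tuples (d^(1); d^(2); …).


Barcode: M ≅ I[1,1]^2, I[1,2], I[1,3], I[3,3]^3. HN layers by μ_θ (3 steps, strictly decreasing):
  μ^(1)=24; μ^(2)=-11; μ^(3)=-37/2

((0, 0, 4); (2, 0, 0); (2, 2, 0))


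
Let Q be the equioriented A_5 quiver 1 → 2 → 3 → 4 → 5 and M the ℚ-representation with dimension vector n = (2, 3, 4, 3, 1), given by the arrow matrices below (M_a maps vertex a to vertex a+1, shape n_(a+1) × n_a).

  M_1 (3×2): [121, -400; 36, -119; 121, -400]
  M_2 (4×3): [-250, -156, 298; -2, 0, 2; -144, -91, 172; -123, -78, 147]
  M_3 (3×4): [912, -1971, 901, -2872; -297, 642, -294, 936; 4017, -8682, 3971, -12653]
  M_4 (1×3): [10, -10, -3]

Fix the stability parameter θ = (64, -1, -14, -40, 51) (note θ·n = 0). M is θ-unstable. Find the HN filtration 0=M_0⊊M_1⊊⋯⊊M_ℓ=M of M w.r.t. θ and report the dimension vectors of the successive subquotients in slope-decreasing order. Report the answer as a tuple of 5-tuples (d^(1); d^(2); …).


Barcode: M ≅ I[1,2], I[1,5], I[2,4], I[3,3], I[3,4]. HN layers by μ_θ (6 steps, strictly decreasing):
  μ^(1)=51; μ^(2)=63/2; μ^(3)=9/4; μ^(4)=-14; μ^(5)=-55/3; μ^(6)=-27

((0, 0, 0, 0, 1); (1, 1, 0, 0, 0); (1, 1, 1, 1, 0); (0, 0, 1, 0, 0); (0, 1, 1, 1, 0); (0, 0, 1, 1, 0))


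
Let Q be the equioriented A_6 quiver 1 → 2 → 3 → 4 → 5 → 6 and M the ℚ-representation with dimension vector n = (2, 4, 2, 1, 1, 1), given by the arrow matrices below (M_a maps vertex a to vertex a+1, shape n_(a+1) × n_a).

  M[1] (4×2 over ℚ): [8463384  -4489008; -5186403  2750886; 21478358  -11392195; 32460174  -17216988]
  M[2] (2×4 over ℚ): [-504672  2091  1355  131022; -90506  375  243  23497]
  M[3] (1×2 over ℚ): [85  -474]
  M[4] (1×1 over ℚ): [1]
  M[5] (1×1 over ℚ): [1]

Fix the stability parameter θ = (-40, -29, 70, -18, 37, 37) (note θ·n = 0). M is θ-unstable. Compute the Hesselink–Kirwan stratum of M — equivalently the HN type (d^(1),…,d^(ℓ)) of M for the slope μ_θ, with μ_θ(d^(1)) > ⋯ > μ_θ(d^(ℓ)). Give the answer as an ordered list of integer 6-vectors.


Barcode: M ≅ I[1,3], I[1,6], I[2,2]^2. HN layers by μ_θ (5 steps, strictly decreasing):
  μ^(1)=70; μ^(2)=37; μ^(3)=26; μ^(4)=-29; μ^(5)=-40

((0, 0, 1, 0, 0, 0); (0, 0, 0, 0, 1, 1); (0, 0, 1, 1, 0, 0); (0, 4, 0, 0, 0, 0); (2, 0, 0, 0, 0, 0))


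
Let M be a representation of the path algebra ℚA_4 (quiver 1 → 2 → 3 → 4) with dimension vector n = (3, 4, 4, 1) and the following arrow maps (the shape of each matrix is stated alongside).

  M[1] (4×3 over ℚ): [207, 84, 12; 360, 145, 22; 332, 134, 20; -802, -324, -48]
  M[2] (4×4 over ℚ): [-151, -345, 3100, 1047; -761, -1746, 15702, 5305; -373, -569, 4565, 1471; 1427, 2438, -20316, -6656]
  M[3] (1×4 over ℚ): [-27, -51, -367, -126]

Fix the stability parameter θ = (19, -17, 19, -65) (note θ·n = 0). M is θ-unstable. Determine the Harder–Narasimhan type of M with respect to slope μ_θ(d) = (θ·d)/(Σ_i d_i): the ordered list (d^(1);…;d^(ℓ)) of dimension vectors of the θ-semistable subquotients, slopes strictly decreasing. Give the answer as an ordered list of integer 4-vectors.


Via rank(M_{q-1}∘⋯∘M_p): M ≅ I[1,1], I[1,3], I[1,4], I[2,3]^2.
μ_θ-semistable layers: μ^(1)=19; μ^(2)=1; μ^(3)=-11; μ^(4)=-17

((1, 0, 3, 0); (1, 1, 0, 0); (1, 1, 1, 1); (0, 2, 0, 0))


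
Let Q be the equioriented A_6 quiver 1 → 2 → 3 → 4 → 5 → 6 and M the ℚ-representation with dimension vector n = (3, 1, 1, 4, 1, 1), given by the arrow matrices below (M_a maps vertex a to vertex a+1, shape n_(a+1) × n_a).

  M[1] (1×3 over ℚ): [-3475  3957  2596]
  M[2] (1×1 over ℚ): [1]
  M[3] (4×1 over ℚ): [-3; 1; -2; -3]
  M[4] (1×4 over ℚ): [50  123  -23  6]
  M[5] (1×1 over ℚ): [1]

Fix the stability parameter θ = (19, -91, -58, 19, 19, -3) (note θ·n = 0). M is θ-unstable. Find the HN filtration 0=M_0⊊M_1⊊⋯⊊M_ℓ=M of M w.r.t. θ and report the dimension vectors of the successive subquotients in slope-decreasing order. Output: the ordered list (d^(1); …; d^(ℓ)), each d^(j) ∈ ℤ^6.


Via rank(M_{q-1}∘⋯∘M_p): M ≅ I[1,1]^2, I[1,6], I[4,4]^3.
μ_θ-semistable layers: μ^(1)=19; μ^(2)=35/3; μ^(3)=-130/3

((2, 0, 0, 3, 0, 0); (0, 0, 0, 1, 1, 1); (1, 1, 1, 0, 0, 0))


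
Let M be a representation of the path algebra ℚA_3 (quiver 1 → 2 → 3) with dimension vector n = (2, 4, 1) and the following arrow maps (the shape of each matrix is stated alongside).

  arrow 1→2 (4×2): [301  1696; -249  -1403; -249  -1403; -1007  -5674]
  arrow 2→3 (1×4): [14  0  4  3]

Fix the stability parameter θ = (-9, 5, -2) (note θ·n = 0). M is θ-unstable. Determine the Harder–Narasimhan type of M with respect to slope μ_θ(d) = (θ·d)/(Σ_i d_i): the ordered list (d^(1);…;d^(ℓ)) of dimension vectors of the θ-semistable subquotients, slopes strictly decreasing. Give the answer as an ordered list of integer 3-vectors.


Via rank(M_{q-1}∘⋯∘M_p): M ≅ I[1,2], I[1,3], I[2,2]^2.
μ_θ-semistable layers: μ^(1)=5; μ^(2)=3/2; μ^(3)=-9

((0, 3, 0); (0, 1, 1); (2, 0, 0))


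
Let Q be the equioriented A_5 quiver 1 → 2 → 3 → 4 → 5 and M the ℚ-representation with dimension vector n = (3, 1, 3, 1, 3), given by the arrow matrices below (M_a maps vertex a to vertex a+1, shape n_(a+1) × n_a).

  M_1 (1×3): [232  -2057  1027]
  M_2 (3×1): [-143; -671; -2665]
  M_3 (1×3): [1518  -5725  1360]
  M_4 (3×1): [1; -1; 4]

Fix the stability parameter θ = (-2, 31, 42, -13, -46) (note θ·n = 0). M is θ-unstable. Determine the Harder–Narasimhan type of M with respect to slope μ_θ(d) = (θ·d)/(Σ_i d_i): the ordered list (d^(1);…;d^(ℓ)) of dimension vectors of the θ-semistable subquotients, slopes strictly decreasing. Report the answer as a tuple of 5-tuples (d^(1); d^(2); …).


Interval decomposition of M: I[1,1]^2, I[1,5], I[3,3]^2, I[5,5]^2.
HN type (ℓ=4): μ^(1)=42; μ^(2)=7/2; μ^(3)=-2; μ^(4)=-46

((0, 0, 2, 0, 0); (0, 1, 1, 1, 1); (3, 0, 0, 0, 0); (0, 0, 0, 0, 2))


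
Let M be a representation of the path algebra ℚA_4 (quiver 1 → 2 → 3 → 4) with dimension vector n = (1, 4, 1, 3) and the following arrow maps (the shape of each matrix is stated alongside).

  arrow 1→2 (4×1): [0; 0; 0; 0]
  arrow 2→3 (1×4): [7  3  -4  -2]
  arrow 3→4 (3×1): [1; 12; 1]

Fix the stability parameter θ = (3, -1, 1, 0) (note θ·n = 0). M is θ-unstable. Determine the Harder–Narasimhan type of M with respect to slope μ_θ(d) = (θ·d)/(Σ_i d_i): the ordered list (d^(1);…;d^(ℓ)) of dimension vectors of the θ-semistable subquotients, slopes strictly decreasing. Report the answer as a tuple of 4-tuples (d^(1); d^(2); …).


Via rank(M_{q-1}∘⋯∘M_p): M ≅ I[1,1], I[2,2]^3, I[2,4], I[4,4]^2.
μ_θ-semistable layers: μ^(1)=3; μ^(2)=1/2; μ^(3)=0; μ^(4)=-1

((1, 0, 0, 0); (0, 0, 1, 1); (0, 0, 0, 2); (0, 4, 0, 0))


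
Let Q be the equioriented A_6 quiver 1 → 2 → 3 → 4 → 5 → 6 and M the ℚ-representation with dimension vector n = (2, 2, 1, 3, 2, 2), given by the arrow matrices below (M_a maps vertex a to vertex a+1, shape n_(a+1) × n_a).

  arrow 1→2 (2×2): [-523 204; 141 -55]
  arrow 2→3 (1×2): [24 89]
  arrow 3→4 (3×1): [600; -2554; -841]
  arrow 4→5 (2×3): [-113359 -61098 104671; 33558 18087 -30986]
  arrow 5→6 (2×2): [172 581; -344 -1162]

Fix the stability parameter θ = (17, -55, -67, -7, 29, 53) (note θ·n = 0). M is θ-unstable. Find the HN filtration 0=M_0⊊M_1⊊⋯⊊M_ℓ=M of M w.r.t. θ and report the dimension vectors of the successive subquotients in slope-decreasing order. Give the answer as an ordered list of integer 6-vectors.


Interval decomposition of M: I[1,2], I[1,5], I[4,4], I[4,6], I[6,6].
HN type (ℓ=5): μ^(1)=53; μ^(2)=29; μ^(3)=-7; μ^(4)=-19; μ^(5)=-35

((0, 0, 0, 0, 0, 2); (0, 0, 0, 0, 2, 0); (0, 0, 0, 3, 0, 0); (1, 1, 0, 0, 0, 0); (1, 1, 1, 0, 0, 0))


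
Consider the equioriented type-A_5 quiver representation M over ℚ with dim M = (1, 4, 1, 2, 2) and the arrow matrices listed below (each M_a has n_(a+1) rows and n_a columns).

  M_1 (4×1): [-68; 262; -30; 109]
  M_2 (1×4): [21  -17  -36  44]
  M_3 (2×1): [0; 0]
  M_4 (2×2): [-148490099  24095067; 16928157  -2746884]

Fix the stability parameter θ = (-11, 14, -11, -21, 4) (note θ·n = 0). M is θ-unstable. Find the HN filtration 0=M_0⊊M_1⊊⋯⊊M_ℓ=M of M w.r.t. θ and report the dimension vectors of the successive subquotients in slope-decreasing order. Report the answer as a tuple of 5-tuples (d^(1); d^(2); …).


Interval decomposition of M: I[1,3], I[2,2]^3, I[4,5]^2.
HN type (ℓ=5): μ^(1)=14; μ^(2)=4; μ^(3)=3/2; μ^(4)=-11; μ^(5)=-21

((0, 3, 0, 0, 0); (0, 0, 0, 0, 2); (0, 1, 1, 0, 0); (1, 0, 0, 0, 0); (0, 0, 0, 2, 0))


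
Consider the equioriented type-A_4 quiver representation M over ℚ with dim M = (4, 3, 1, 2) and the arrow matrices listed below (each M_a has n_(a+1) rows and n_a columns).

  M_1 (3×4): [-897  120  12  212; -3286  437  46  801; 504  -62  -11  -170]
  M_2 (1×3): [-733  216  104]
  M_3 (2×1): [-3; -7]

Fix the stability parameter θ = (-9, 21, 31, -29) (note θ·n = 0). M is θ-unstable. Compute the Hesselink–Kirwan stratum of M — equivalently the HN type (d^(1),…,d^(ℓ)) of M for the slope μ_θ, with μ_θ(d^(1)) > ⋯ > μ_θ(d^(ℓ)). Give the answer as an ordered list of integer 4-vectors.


Via rank(M_{q-1}∘⋯∘M_p): M ≅ I[1,1], I[1,2]^2, I[1,4], I[4,4].
μ_θ-semistable layers: μ^(1)=21; μ^(2)=23/3; μ^(3)=-9; μ^(4)=-29

((0, 2, 0, 0); (0, 1, 1, 1); (4, 0, 0, 0); (0, 0, 0, 1))


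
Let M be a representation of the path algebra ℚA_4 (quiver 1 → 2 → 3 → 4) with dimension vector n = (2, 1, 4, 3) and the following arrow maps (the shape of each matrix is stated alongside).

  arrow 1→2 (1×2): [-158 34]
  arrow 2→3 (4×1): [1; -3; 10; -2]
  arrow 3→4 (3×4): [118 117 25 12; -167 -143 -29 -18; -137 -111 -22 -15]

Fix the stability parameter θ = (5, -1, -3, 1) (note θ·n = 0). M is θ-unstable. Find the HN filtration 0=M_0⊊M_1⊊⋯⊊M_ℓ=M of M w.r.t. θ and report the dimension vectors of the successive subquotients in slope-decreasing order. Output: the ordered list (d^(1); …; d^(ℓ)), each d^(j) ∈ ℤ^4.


Barcode: M ≅ I[1,1], I[1,4], I[3,3], I[3,4]^2. HN layers by μ_θ (4 steps, strictly decreasing):
  μ^(1)=5; μ^(2)=1; μ^(3)=1/3; μ^(4)=-3

((1, 0, 0, 0); (0, 0, 0, 3); (1, 1, 1, 0); (0, 0, 3, 0))


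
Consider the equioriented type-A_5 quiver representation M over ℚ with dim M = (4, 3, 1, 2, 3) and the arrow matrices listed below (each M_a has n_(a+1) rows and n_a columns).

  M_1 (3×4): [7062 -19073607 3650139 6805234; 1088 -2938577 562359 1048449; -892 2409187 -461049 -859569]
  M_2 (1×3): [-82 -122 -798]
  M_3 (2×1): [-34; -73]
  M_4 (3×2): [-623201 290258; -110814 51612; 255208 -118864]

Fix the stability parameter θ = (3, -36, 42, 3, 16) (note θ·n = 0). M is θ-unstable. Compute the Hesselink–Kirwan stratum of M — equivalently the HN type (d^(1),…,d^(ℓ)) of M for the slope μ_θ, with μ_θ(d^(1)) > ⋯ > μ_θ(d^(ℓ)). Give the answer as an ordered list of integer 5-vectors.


Via rank(M_{q-1}∘⋯∘M_p): M ≅ I[1,1]^2, I[1,2], I[1,4], I[2,2], I[4,5], I[5,5]^2.
μ_θ-semistable layers: μ^(1)=45/2; μ^(2)=16; μ^(3)=3; μ^(4)=-33/2; μ^(5)=-36

((0, 0, 1, 1, 0); (0, 0, 0, 0, 3); (2, 0, 0, 1, 0); (2, 2, 0, 0, 0); (0, 1, 0, 0, 0))


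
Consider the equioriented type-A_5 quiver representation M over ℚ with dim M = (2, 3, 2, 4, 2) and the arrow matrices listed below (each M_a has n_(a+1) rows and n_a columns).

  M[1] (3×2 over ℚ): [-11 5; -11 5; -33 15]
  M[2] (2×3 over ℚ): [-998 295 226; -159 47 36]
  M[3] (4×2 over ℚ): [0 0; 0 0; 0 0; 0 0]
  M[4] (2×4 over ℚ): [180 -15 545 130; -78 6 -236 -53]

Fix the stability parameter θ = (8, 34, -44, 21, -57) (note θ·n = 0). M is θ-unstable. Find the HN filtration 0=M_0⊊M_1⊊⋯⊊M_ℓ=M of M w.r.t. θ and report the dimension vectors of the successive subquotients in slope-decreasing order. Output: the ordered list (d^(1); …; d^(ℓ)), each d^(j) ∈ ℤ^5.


Via rank(M_{q-1}∘⋯∘M_p): M ≅ I[1,1], I[1,3], I[2,2], I[2,3], I[4,4]^2, I[4,5]^2.
μ_θ-semistable layers: μ^(1)=34; μ^(2)=21; μ^(3)=8; μ^(4)=-2/3; μ^(5)=-5; μ^(6)=-18

((0, 1, 0, 0, 0); (0, 0, 0, 2, 0); (1, 0, 0, 0, 0); (1, 1, 1, 0, 0); (0, 1, 1, 0, 0); (0, 0, 0, 2, 2))


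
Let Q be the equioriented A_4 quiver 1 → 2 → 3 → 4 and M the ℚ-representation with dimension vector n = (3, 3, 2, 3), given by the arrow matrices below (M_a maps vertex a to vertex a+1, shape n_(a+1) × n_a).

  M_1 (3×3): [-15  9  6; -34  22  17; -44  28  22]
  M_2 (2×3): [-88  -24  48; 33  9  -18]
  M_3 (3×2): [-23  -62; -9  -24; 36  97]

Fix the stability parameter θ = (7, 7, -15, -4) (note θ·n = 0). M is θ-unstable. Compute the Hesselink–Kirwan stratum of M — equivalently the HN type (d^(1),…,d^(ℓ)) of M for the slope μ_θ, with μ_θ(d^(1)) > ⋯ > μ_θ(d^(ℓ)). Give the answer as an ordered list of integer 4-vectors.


Barcode: M ≅ I[1,2]^2, I[1,4], I[3,4], I[4,4]. HN layers by μ_θ (4 steps, strictly decreasing):
  μ^(1)=7; μ^(2)=-5/4; μ^(3)=-4; μ^(4)=-15

((2, 2, 0, 0); (1, 1, 1, 1); (0, 0, 0, 2); (0, 0, 1, 0))


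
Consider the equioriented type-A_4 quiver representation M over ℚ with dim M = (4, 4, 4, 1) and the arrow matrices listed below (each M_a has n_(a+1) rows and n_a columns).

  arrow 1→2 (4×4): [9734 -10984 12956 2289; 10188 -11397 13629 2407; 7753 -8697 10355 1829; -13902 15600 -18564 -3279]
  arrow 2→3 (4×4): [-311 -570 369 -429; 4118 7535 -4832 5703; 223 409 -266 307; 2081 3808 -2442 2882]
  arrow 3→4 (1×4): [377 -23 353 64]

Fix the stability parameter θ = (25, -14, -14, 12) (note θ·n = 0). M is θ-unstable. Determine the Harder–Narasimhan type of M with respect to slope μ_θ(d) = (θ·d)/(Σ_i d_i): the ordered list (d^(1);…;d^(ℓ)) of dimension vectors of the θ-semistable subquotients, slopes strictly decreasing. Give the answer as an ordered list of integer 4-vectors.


Interval decomposition of M: I[1,1], I[1,3]^2, I[1,4], I[2,2], I[3,3].
HN type (ℓ=4): μ^(1)=25; μ^(2)=12; μ^(3)=-1; μ^(4)=-14

((1, 0, 0, 0); (0, 0, 0, 1); (3, 3, 3, 0); (0, 1, 1, 0))


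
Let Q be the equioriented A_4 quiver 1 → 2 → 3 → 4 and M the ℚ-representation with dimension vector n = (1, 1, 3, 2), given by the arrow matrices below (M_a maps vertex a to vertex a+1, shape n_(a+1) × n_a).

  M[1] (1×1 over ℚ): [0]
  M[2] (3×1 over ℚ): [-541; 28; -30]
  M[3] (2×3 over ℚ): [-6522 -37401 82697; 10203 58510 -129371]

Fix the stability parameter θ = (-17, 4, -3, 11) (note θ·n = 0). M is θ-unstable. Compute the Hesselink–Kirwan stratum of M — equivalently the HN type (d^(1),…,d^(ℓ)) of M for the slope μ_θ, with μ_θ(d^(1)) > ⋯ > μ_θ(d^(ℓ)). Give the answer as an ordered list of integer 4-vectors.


Barcode: M ≅ I[1,1], I[2,4], I[3,3], I[3,4]. HN layers by μ_θ (4 steps, strictly decreasing):
  μ^(1)=11; μ^(2)=1/2; μ^(3)=-3; μ^(4)=-17

((0, 0, 0, 2); (0, 1, 1, 0); (0, 0, 2, 0); (1, 0, 0, 0))


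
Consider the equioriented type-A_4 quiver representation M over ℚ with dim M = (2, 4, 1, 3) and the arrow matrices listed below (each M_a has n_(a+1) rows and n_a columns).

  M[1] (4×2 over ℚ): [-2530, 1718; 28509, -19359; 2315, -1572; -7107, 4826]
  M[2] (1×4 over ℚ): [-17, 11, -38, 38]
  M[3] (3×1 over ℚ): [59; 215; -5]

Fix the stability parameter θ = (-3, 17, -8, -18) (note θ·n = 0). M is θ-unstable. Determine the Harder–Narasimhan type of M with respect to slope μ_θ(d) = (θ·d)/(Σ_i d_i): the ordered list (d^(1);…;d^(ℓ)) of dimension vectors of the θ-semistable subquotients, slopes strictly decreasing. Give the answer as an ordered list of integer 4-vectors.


Barcode: M ≅ I[1,2], I[1,4], I[2,2]^2, I[4,4]^2. HN layers by μ_θ (3 steps, strictly decreasing):
  μ^(1)=17; μ^(2)=-3; μ^(3)=-18

((0, 3, 0, 0); (2, 1, 1, 1); (0, 0, 0, 2))


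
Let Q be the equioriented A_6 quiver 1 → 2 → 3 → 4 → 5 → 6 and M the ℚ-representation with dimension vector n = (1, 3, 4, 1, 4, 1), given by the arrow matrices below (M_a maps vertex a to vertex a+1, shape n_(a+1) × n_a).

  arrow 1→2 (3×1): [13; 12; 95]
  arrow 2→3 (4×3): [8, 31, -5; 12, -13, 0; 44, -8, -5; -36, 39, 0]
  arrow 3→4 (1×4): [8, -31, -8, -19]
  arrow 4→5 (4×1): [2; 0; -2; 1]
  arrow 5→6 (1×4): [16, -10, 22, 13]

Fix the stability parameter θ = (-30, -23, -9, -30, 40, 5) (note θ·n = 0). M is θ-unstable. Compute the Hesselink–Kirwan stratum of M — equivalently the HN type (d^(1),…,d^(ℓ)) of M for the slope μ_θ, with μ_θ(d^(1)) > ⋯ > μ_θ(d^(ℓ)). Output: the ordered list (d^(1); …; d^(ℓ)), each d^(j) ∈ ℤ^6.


Via rank(M_{q-1}∘⋯∘M_p): M ≅ I[1,3], I[2,2], I[2,6], I[3,3]^2, I[5,5]^3.
μ_θ-semistable layers: μ^(1)=40; μ^(2)=45/2; μ^(3)=-9; μ^(4)=-39/2; μ^(5)=-23; μ^(6)=-30

((0, 0, 0, 0, 3, 0); (0, 0, 0, 0, 1, 1); (0, 0, 3, 0, 0, 0); (0, 0, 1, 1, 0, 0); (0, 3, 0, 0, 0, 0); (1, 0, 0, 0, 0, 0))


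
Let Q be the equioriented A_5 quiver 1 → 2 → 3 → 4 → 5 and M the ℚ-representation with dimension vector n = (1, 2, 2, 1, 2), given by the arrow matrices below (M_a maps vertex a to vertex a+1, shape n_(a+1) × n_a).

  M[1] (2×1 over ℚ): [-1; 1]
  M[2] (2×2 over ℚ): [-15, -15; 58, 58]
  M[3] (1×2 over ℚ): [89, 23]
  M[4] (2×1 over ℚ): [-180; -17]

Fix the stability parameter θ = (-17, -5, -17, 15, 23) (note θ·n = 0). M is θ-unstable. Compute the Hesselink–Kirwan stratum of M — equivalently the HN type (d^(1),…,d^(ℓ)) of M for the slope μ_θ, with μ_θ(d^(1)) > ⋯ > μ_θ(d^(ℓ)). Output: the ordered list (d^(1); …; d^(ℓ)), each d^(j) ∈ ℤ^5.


Via rank(M_{q-1}∘⋯∘M_p): M ≅ I[1,2], I[2,5], I[3,3], I[5,5].
μ_θ-semistable layers: μ^(1)=23; μ^(2)=15; μ^(3)=-5; μ^(4)=-11; μ^(5)=-17

((0, 0, 0, 0, 2); (0, 0, 0, 1, 0); (0, 1, 0, 0, 0); (0, 1, 1, 0, 0); (1, 0, 1, 0, 0))


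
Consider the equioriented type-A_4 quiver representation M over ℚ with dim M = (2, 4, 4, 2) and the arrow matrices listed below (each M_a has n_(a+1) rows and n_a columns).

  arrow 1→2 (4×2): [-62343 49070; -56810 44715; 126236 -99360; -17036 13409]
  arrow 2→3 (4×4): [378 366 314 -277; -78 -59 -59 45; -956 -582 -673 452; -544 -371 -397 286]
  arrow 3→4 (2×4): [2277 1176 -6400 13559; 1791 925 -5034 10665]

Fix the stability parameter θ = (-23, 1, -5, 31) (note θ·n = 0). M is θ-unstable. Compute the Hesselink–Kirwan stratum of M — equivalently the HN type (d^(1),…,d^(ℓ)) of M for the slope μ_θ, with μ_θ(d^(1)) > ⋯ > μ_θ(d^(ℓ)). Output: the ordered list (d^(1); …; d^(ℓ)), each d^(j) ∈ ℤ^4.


Via rank(M_{q-1}∘⋯∘M_p): M ≅ I[1,2], I[1,3], I[2,3], I[2,4], I[3,4].
μ_θ-semistable layers: μ^(1)=31; μ^(2)=1; μ^(3)=-2; μ^(4)=-5; μ^(5)=-23

((0, 0, 0, 2); (0, 1, 0, 0); (0, 3, 3, 0); (0, 0, 1, 0); (2, 0, 0, 0))


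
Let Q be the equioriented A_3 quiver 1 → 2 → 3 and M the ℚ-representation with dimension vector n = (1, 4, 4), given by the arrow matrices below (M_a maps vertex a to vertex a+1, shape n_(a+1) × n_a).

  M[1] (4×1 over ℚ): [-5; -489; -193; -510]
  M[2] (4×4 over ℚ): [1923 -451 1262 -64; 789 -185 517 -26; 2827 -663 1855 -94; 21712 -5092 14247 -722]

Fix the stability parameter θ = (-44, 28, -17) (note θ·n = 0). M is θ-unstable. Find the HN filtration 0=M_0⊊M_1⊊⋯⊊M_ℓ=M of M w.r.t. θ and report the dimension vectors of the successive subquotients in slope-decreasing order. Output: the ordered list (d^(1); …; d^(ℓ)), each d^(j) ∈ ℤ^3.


Barcode: M ≅ I[1,3], I[2,2]^2, I[2,3], I[3,3]^2. HN layers by μ_θ (4 steps, strictly decreasing):
  μ^(1)=28; μ^(2)=11/2; μ^(3)=-17; μ^(4)=-44

((0, 2, 0); (0, 2, 2); (0, 0, 2); (1, 0, 0))
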